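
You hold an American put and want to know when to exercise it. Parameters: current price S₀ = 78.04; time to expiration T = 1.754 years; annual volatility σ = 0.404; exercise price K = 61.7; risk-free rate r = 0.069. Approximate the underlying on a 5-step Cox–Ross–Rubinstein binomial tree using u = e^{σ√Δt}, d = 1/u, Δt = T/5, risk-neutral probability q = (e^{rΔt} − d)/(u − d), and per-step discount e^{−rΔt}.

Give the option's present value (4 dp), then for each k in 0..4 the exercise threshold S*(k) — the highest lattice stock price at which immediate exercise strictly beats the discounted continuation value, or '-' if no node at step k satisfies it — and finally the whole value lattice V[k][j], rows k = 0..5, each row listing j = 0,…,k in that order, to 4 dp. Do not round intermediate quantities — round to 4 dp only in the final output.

Δt=0.35080, u=1.27034, d=0.78719, q=0.49117, disc=e^(-rΔt)=0.97609
k=5 terminal: V=max(K-S,0) → 38.1103 23.6320 0.2675 0.0000 0.0000 0.0000
k=4: j=0 S=29.9668 intr=31.7332 cont=30.2576 V=31.7332[EX]; j=1 S=48.3592 intr=13.3408 cont=11.8653 V=13.3408[EX]; j=2 S=78.0400 intr=0.0000 cont=0.1329 V=0.1329[hold]; j=3 S=125.9376 intr=0.0000 cont=0.0000 V=0.0000[hold]; j=4 S=203.2328 intr=0.0000 cont=0.0000 V=0.0000[hold]  S*(4)=48.3592
k=3: j=0 S=38.0680 intr=23.6320 cont=22.1565 V=23.6320[EX]; j=1 S=61.4325 intr=0.2675 cont=6.6895 V=6.6895[hold]; j=2 S=99.1371 intr=0.0000 cont=0.0660 V=0.0660[hold]; j=3 S=159.9833 intr=0.0000 cont=0.0000 V=0.0000[hold]  S*(3)=38.0680
k=2: j=0 S=48.3592 intr=13.3408 cont=14.9442 V=14.9442[hold]; j=1 S=78.0400 intr=0.0000 cont=3.3540 V=3.3540[hold]; j=2 S=125.9376 intr=0.0000 cont=0.0328 V=0.0328[hold]  S*(2)=-
k=1: j=0 S=61.4325 intr=0.2675 cont=9.0302 V=9.0302[hold]; j=1 S=99.1371 intr=0.0000 cont=1.6815 V=1.6815[hold]  S*(1)=-
k=0: j=0 S=78.0400 intr=0.0000 cont=5.2911 V=5.2911[hold]  S*(0)=-

price = 5.2911
boundary = - - - 38.0680 48.3592
tree:
5.2911
9.0302 1.6815
14.9442 3.3540 0.0328
23.6320 6.6895 0.0660 0.0000
31.7332 13.3408 0.1329 0.0000 0.0000
38.1103 23.6320 0.2675 0.0000 0.0000 0.0000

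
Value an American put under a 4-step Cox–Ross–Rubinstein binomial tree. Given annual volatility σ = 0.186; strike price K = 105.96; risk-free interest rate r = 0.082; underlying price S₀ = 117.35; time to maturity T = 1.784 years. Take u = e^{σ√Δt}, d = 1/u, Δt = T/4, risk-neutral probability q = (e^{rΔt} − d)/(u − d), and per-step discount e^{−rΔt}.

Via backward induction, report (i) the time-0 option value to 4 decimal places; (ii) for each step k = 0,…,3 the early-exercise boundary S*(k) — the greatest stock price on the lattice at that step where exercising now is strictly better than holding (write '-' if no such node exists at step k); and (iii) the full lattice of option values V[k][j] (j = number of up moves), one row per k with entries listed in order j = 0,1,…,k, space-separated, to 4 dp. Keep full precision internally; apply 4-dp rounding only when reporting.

Δt=0.44600, u=1.13226, d=0.88319, q=0.61854, disc=e^(-rΔt)=0.96409
k=4 terminal: V=max(K-S,0) → 34.5603 14.4245 0.0000 0.0000 0.0000
k=3: j=0 S=80.8431 intr=25.1169 cont=21.3117 V=25.1169[EX]; j=1 S=103.6422 intr=2.3178 cont=5.3048 V=5.3048[hold]; j=2 S=132.8709 intr=0.0000 cont=0.0000 V=0.0000[hold]; j=3 S=170.3425 intr=0.0000 cont=0.0000 V=0.0000[hold]  S*(3)=80.8431
k=2: j=0 S=91.5355 intr=14.4245 cont=12.4005 V=14.4245[EX]; j=1 S=117.3500 intr=0.0000 cont=1.9509 V=1.9509[hold]; j=2 S=150.4445 intr=0.0000 cont=0.0000 V=0.0000[hold]  S*(2)=91.5355
k=1: j=0 S=103.6422 intr=2.3178 cont=6.4682 V=6.4682[hold]; j=1 S=132.8709 intr=0.0000 cont=0.7175 V=0.7175[hold]  S*(1)=-
k=0: j=0 S=117.3500 intr=0.0000 cont=2.8066 V=2.8066[hold]  S*(0)=-

price = 2.8066
boundary = - - 91.5355 80.8431
tree:
2.8066
6.4682 0.7175
14.4245 1.9509 0.0000
25.1169 5.3048 0.0000 0.0000
34.5603 14.4245 0.0000 0.0000 0.0000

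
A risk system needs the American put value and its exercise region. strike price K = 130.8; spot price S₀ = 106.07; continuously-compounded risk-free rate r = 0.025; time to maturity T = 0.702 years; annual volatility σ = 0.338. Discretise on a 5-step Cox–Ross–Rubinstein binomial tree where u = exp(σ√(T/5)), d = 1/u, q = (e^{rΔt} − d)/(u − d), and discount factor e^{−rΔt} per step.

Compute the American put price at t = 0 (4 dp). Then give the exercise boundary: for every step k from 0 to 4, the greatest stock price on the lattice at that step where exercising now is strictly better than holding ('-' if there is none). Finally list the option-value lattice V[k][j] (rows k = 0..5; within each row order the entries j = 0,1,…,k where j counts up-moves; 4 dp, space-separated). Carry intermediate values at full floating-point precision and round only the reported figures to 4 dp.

price = 28.2481
boundary = - - 82.3355 93.4523 106.0700
tree:
28.2481
37.8080 18.1893
48.4645 26.6416 9.2466
58.2589 37.3477 15.3404 2.7709
66.8881 48.4645 24.7300 5.3705 0.0000
74.4909 58.2589 37.3477 10.4086 0.0000 0.0000

Δt=0.14040  u=1.13502  d=0.88104  q=0.48222  discount=0.99650
step 5 (expiry): payoffs max(K−S,0) = 74.4909 58.2589 37.3477 10.4086 0.0000 0.0000
step 4: (k=4,j=0): S=63.9119, (K−S)⁺=66.8881, hold=66.4298 ⇒ V=66.8881 exercise | (k=4,j=1): S=82.3355, (K−S)⁺=48.4645, hold=48.0062 ⇒ V=48.4645 exercise | (k=4,j=2): S=106.0700, (K−S)⁺=24.7300, hold=24.2717 ⇒ V=24.7300 exercise | (k=4,j=3): S=136.6464, (K−S)⁺=0.0000, hold=5.3705 ⇒ V=5.3705 continue | (k=4,j=4): S=176.0369, (K−S)⁺=0.0000, hold=0.0000 ⇒ V=0.0000 continue  boundary S*=106.0700
step 3: (k=3,j=0): S=72.5411, (K−S)⁺=58.2589, hold=57.8006 ⇒ V=58.2589 exercise | (k=3,j=1): S=93.4523, (K−S)⁺=37.3477, hold=36.8894 ⇒ V=37.3477 exercise | (k=3,j=2): S=120.3914, (K−S)⁺=10.4086, hold=15.3404 ⇒ V=15.3404 continue | (k=3,j=3): S=155.0961, (K−S)⁺=0.0000, hold=2.7709 ⇒ V=2.7709 continue  boundary S*=93.4523
step 2: (k=2,j=0): S=82.3355, (K−S)⁺=48.4645, hold=48.0062 ⇒ V=48.4645 exercise | (k=2,j=1): S=106.0700, (K−S)⁺=24.7300, hold=26.6416 ⇒ V=26.6416 continue | (k=2,j=2): S=136.6464, (K−S)⁺=0.0000, hold=9.2466 ⇒ V=9.2466 continue  boundary S*=82.3355
step 1: (k=1,j=0): S=93.4523, (K−S)⁺=37.3477, hold=37.8080 ⇒ V=37.8080 continue | (k=1,j=1): S=120.3914, (K−S)⁺=10.4086, hold=18.1893 ⇒ V=18.1893 continue  boundary S*=-
step 0: (k=0,j=0): S=106.0700, (K−S)⁺=24.7300, hold=28.2481 ⇒ V=28.2481 continue  boundary S*=-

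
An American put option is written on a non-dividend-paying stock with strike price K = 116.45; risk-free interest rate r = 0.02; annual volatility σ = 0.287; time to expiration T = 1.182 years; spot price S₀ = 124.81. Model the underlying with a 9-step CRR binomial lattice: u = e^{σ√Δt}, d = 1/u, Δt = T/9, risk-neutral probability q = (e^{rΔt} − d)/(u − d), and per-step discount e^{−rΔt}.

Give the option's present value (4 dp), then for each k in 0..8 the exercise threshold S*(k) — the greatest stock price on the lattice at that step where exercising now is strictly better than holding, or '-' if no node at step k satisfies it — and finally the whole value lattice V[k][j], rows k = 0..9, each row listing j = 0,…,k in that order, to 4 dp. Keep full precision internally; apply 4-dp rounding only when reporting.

price = 10.1868
boundary = - - - - - 74.1989 82.3319 91.3562 101.3698
tree:
10.1868
14.4187 5.7775
19.8584 8.7583 2.6643
26.5050 12.9543 4.3793 0.8696
34.1343 18.6001 7.0687 1.5660 0.1397
42.2511 25.7563 11.1515 2.7999 0.2728 0.0000
49.5806 34.1181 17.0746 4.9634 0.5328 0.0000 0.0000
56.1862 42.2511 25.0938 8.7076 1.0405 0.0000 0.0000 0.0000
62.1392 49.5806 34.1181 15.0802 2.0322 0.0000 0.0000 0.0000 0.0000
67.5041 56.1862 42.2511 25.0938 3.9690 0.0000 0.0000 0.0000 0.0000 0.0000

Δt=0.13133  u=1.10961  d=0.90122  q=0.48664  discount=0.99738
step 9 (expiry): payoffs max(K−S,0) = 67.5041 56.1862 42.2511 25.0938 3.9690 0.0000 0.0000 0.0000 0.0000 0.0000
step 8: (k=8,j=0): S=54.3108, (K−S)⁺=62.1392, hold=61.8337 ⇒ V=62.1392 exercise | (k=8,j=1): S=66.8694, (K−S)⁺=49.5806, hold=49.2752 ⇒ V=49.5806 exercise | (k=8,j=2): S=82.3319, (K−S)⁺=34.1181, hold=33.8127 ⇒ V=34.1181 exercise | (k=8,j=3): S=101.3698, (K−S)⁺=15.0802, hold=14.7747 ⇒ V=15.0802 exercise | (k=8,j=4): S=124.8100, (K−S)⁺=0.0000, hold=2.0322 ⇒ V=2.0322 continue | (k=8,j=5): S=153.6704, (K−S)⁺=0.0000, hold=0.0000 ⇒ V=0.0000 continue | (k=8,j=6): S=189.2042, (K−S)⁺=0.0000, hold=0.0000 ⇒ V=0.0000 continue | (k=8,j=7): S=232.9548, (K−S)⁺=0.0000, hold=0.0000 ⇒ V=0.0000 continue | (k=8,j=8): S=286.8219, (K−S)⁺=0.0000, hold=0.0000 ⇒ V=0.0000 continue  boundary S*=101.3698
step 7: (k=7,j=0): S=60.2638, (K−S)⁺=56.1862, hold=55.8807 ⇒ V=56.1862 exercise | (k=7,j=1): S=74.1989, (K−S)⁺=42.2511, hold=41.9456 ⇒ V=42.2511 exercise | (k=7,j=2): S=91.3562, (K−S)⁺=25.0938, hold=24.7883 ⇒ V=25.0938 exercise | (k=7,j=3): S=112.4810, (K−S)⁺=3.9690, hold=8.7076 ⇒ V=8.7076 continue | (k=7,j=4): S=138.4904, (K−S)⁺=0.0000, hold=1.0405 ⇒ V=1.0405 continue | (k=7,j=5): S=170.5142, (K−S)⁺=0.0000, hold=0.0000 ⇒ V=0.0000 continue | (k=7,j=6): S=209.9429, (K−S)⁺=0.0000, hold=0.0000 ⇒ V=0.0000 continue | (k=7,j=7): S=258.4890, (K−S)⁺=0.0000, hold=0.0000 ⇒ V=0.0000 continue  boundary S*=91.3562
step 6: (k=6,j=0): S=66.8694, (K−S)⁺=49.5806, hold=49.2752 ⇒ V=49.5806 exercise | (k=6,j=1): S=82.3319, (K−S)⁺=34.1181, hold=33.8127 ⇒ V=34.1181 exercise | (k=6,j=2): S=101.3698, (K−S)⁺=15.0802, hold=17.0746 ⇒ V=17.0746 continue | (k=6,j=3): S=124.8100, (K−S)⁺=0.0000, hold=4.9634 ⇒ V=4.9634 continue | (k=6,j=4): S=153.6704, (K−S)⁺=0.0000, hold=0.5328 ⇒ V=0.5328 continue | (k=6,j=5): S=189.2042, (K−S)⁺=0.0000, hold=0.0000 ⇒ V=0.0000 continue | (k=6,j=6): S=232.9548, (K−S)⁺=0.0000, hold=0.0000 ⇒ V=0.0000 continue  boundary S*=82.3319
step 5: (k=5,j=0): S=74.1989, (K−S)⁺=42.2511, hold=41.9456 ⇒ V=42.2511 exercise | (k=5,j=1): S=91.3562, (K−S)⁺=25.0938, hold=25.7563 ⇒ V=25.7563 continue | (k=5,j=2): S=112.4810, (K−S)⁺=3.9690, hold=11.1515 ⇒ V=11.1515 continue | (k=5,j=3): S=138.4904, (K−S)⁺=0.0000, hold=2.7999 ⇒ V=2.7999 continue | (k=5,j=4): S=170.5142, (K−S)⁺=0.0000, hold=0.2728 ⇒ V=0.2728 continue | (k=5,j=5): S=209.9429, (K−S)⁺=0.0000, hold=0.0000 ⇒ V=0.0000 continue  boundary S*=74.1989
step 4: (k=4,j=0): S=82.3319, (K−S)⁺=34.1181, hold=34.1343 ⇒ V=34.1343 continue | (k=4,j=1): S=101.3698, (K−S)⁺=15.0802, hold=18.6001 ⇒ V=18.6001 continue | (k=4,j=2): S=124.8100, (K−S)⁺=0.0000, hold=7.0687 ⇒ V=7.0687 continue | (k=4,j=3): S=153.6704, (K−S)⁺=0.0000, hold=1.5660 ⇒ V=1.5660 continue | (k=4,j=4): S=189.2042, (K−S)⁺=0.0000, hold=0.1397 ⇒ V=0.1397 continue  boundary S*=-
step 3: (k=3,j=0): S=91.3562, (K−S)⁺=25.0938, hold=26.5050 ⇒ V=26.5050 continue | (k=3,j=1): S=112.4810, (K−S)⁺=3.9690, hold=12.9543 ⇒ V=12.9543 continue | (k=3,j=2): S=138.4904, (K−S)⁺=0.0000, hold=4.3793 ⇒ V=4.3793 continue | (k=3,j=3): S=170.5142, (K−S)⁺=0.0000, hold=0.8696 ⇒ V=0.8696 continue  boundary S*=-
step 2: (k=2,j=0): S=101.3698, (K−S)⁺=15.0802, hold=19.8584 ⇒ V=19.8584 continue | (k=2,j=1): S=124.8100, (K−S)⁺=0.0000, hold=8.7583 ⇒ V=8.7583 continue | (k=2,j=2): S=153.6704, (K−S)⁺=0.0000, hold=2.6643 ⇒ V=2.6643 continue  boundary S*=-
step 1: (k=1,j=0): S=112.4810, (K−S)⁺=3.9690, hold=14.4187 ⇒ V=14.4187 continue | (k=1,j=1): S=138.4904, (K−S)⁺=0.0000, hold=5.7775 ⇒ V=5.7775 continue  boundary S*=-
step 0: (k=0,j=0): S=124.8100, (K−S)⁺=0.0000, hold=10.1868 ⇒ V=10.1868 continue  boundary S*=-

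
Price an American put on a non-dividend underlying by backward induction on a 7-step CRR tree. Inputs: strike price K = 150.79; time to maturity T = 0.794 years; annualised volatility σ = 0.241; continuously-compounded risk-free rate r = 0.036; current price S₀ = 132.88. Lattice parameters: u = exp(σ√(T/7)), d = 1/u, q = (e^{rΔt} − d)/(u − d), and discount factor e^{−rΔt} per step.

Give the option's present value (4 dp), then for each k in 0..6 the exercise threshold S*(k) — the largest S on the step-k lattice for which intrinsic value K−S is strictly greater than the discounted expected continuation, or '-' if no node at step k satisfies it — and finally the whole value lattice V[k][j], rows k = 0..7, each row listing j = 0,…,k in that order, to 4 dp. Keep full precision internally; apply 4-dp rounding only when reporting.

Δt=0.11343, u=1.08455, d=0.92204, q=0.50490, disc=e^(-rΔt)=0.99592
k=7 terminal: V=max(K-S,0) → 75.5051 62.2360 46.6281 28.2693 6.6748 0.0000 0.0000 0.0000
k=6: j=0 S=81.6503 intr=69.1397 cont=68.5252 V=69.1397[EX]; j=1 S=96.0414 intr=54.7486 cont=54.1341 V=54.7486[EX]; j=2 S=112.9689 intr=37.8211 cont=37.2066 V=37.8211[EX]; j=3 S=132.8800 intr=17.9100 cont=17.2955 V=17.9100[EX]; j=4 S=156.3004 intr=0.0000 cont=3.2912 V=3.2912[hold]; j=5 S=183.8488 intr=0.0000 cont=0.0000 V=0.0000[hold]; j=6 S=216.2526 intr=0.0000 cont=0.0000 V=0.0000[hold]  S*(6)=132.8800
k=5: j=0 S=88.5540 intr=62.2360 cont=61.6215 V=62.2360[EX]; j=1 S=104.1619 intr=46.6281 cont=46.0136 V=46.6281[EX]; j=2 S=122.5207 intr=28.2693 cont=27.6549 V=28.2693[EX]; j=3 S=144.1152 intr=6.6748 cont=10.4861 V=10.4861[hold]; j=4 S=169.5159 intr=0.0000 cont=1.6229 V=1.6229[hold]; j=5 S=199.3935 intr=0.0000 cont=0.0000 V=0.0000[hold]  S*(5)=122.5207
k=4: j=0 S=96.0414 intr=54.7486 cont=54.1341 V=54.7486[EX]; j=1 S=112.9689 intr=37.8211 cont=37.2066 V=37.8211[EX]; j=2 S=132.8800 intr=17.9100 cont=19.2120 V=19.2120[hold]; j=3 S=156.3004 intr=0.0000 cont=5.9866 V=5.9866[hold]; j=4 S=183.8488 intr=0.0000 cont=0.8002 V=0.8002[hold]  S*(4)=112.9689
k=3: j=0 S=104.1619 intr=46.6281 cont=46.0136 V=46.6281[EX]; j=1 S=122.5207 intr=28.2693 cont=28.3096 V=28.3096[hold]; j=2 S=144.1152 intr=6.6748 cont=12.4834 V=12.4834[hold]; j=3 S=169.5159 intr=0.0000 cont=3.3543 V=3.3543[hold]  S*(3)=104.1619
k=2: j=0 S=112.9689 intr=37.8211 cont=37.2268 V=37.8211[EX]; j=1 S=132.8800 intr=17.9100 cont=20.2362 V=20.2362[hold]; j=2 S=156.3004 intr=0.0000 cont=7.8420 V=7.8420[hold]  S*(2)=112.9689
k=1: j=0 S=122.5207 intr=28.2693 cont=28.8246 V=28.8246[hold]; j=1 S=144.1152 intr=6.6748 cont=13.9214 V=13.9214[hold]  S*(1)=-
k=0: j=0 S=132.8800 intr=17.9100 cont=21.2132 V=21.2132[hold]  S*(0)=-

price = 21.2132
boundary = - - 112.9689 104.1619 112.9689 122.5207 132.8800
tree:
21.2132
28.8246 13.9214
37.8211 20.2362 7.8420
46.6281 28.3096 12.4834 3.3543
54.7486 37.8211 19.2120 5.9866 0.8002
62.2360 46.6281 28.2693 10.4861 1.6229 0.0000
69.1397 54.7486 37.8211 17.9100 3.2912 0.0000 0.0000
75.5051 62.2360 46.6281 28.2693 6.6748 0.0000 0.0000 0.0000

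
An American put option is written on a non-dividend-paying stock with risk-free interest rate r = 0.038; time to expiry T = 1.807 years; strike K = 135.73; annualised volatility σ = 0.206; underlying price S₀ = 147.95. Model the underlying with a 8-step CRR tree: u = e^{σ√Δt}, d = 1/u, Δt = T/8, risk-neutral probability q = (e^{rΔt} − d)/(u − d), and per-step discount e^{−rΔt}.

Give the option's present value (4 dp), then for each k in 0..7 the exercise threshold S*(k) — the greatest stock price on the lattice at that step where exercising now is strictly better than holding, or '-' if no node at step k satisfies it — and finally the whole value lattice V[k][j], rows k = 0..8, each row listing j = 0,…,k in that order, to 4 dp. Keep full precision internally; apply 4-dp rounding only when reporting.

price = 7.6119
boundary = - - - - 100.0087 110.2954 100.0087 110.2954
tree:
7.6119
11.7833 3.8800
17.6990 6.5071 1.5145
25.6636 10.6260 2.8053 0.3457
35.7213 16.7868 5.1039 0.7257 0.0000
45.0485 25.4346 9.0666 1.5234 0.0000 0.0000
53.5058 35.7213 15.5743 3.1978 0.0000 0.0000 0.0000
61.1744 45.0485 25.4346 6.7124 0.0000 0.0000 0.0000 0.0000
68.1278 53.5058 35.7213 14.0900 0.0000 0.0000 0.0000 0.0000 0.0000

Δt=0.22587  u=1.10286  d=0.90674  q=0.51950  discount=0.99145
step 8 (expiry): payoffs max(K−S,0) = 68.1278 53.5058 35.7213 14.0900 0.0000 0.0000 0.0000 0.0000 0.0000
step 7: (k=7,j=0): S=74.5556, (K−S)⁺=61.1744, hold=60.0144 ⇒ V=61.1744 exercise | (k=7,j=1): S=90.6815, (K−S)⁺=45.0485, hold=43.8885 ⇒ V=45.0485 exercise | (k=7,j=2): S=110.2954, (K−S)⁺=25.4346, hold=24.2746 ⇒ V=25.4346 exercise | (k=7,j=3): S=134.1516, (K−S)⁺=1.5784, hold=6.7124 ⇒ V=6.7124 continue | (k=7,j=4): S=163.1677, (K−S)⁺=0.0000, hold=0.0000 ⇒ V=0.0000 continue | (k=7,j=5): S=198.4599, (K−S)⁺=0.0000, hold=0.0000 ⇒ V=0.0000 continue | (k=7,j=6): S=241.3855, (K−S)⁺=0.0000, hold=0.0000 ⇒ V=0.0000 continue | (k=7,j=7): S=293.5957, (K−S)⁺=0.0000, hold=0.0000 ⇒ V=0.0000 continue  boundary S*=110.2954
step 6: (k=6,j=0): S=82.2242, (K−S)⁺=53.5058, hold=52.3458 ⇒ V=53.5058 exercise | (k=6,j=1): S=100.0087, (K−S)⁺=35.7213, hold=34.5612 ⇒ V=35.7213 exercise | (k=6,j=2): S=121.6400, (K−S)⁺=14.0900, hold=15.5743 ⇒ V=15.5743 continue | (k=6,j=3): S=147.9500, (K−S)⁺=0.0000, hold=3.1978 ⇒ V=3.1978 continue | (k=6,j=4): S=179.9507, (K−S)⁺=0.0000, hold=0.0000 ⇒ V=0.0000 continue | (k=6,j=5): S=218.8729, (K−S)⁺=0.0000, hold=0.0000 ⇒ V=0.0000 continue | (k=6,j=6): S=266.2137, (K−S)⁺=0.0000, hold=0.0000 ⇒ V=0.0000 continue  boundary S*=100.0087
step 5: (k=5,j=0): S=90.6815, (K−S)⁺=45.0485, hold=43.8885 ⇒ V=45.0485 exercise | (k=5,j=1): S=110.2954, (K−S)⁺=25.4346, hold=25.0391 ⇒ V=25.4346 exercise | (k=5,j=2): S=134.1516, (K−S)⁺=1.5784, hold=9.0666 ⇒ V=9.0666 continue | (k=5,j=3): S=163.1677, (K−S)⁺=0.0000, hold=1.5234 ⇒ V=1.5234 continue | (k=5,j=4): S=198.4599, (K−S)⁺=0.0000, hold=0.0000 ⇒ V=0.0000 continue | (k=5,j=5): S=241.3855, (K−S)⁺=0.0000, hold=0.0000 ⇒ V=0.0000 continue  boundary S*=110.2954
step 4: (k=4,j=0): S=100.0087, (K−S)⁺=35.7213, hold=34.5612 ⇒ V=35.7213 exercise | (k=4,j=1): S=121.6400, (K−S)⁺=14.0900, hold=16.7868 ⇒ V=16.7868 continue | (k=4,j=2): S=147.9500, (K−S)⁺=0.0000, hold=5.1039 ⇒ V=5.1039 continue | (k=4,j=3): S=179.9507, (K−S)⁺=0.0000, hold=0.7257 ⇒ V=0.7257 continue | (k=4,j=4): S=218.8729, (K−S)⁺=0.0000, hold=0.0000 ⇒ V=0.0000 continue  boundary S*=100.0087
step 3: (k=3,j=0): S=110.2954, (K−S)⁺=25.4346, hold=25.6636 ⇒ V=25.6636 continue | (k=3,j=1): S=134.1516, (K−S)⁺=1.5784, hold=10.6260 ⇒ V=10.6260 continue | (k=3,j=2): S=163.1677, (K−S)⁺=0.0000, hold=2.8053 ⇒ V=2.8053 continue | (k=3,j=3): S=198.4599, (K−S)⁺=0.0000, hold=0.3457 ⇒ V=0.3457 continue  boundary S*=-
step 2: (k=2,j=0): S=121.6400, (K−S)⁺=14.0900, hold=17.6990 ⇒ V=17.6990 continue | (k=2,j=1): S=147.9500, (K−S)⁺=0.0000, hold=6.5071 ⇒ V=6.5071 continue | (k=2,j=2): S=179.9507, (K−S)⁺=0.0000, hold=1.5145 ⇒ V=1.5145 continue  boundary S*=-
step 1: (k=1,j=0): S=134.1516, (K−S)⁺=1.5784, hold=11.7833 ⇒ V=11.7833 continue | (k=1,j=1): S=163.1677, (K−S)⁺=0.0000, hold=3.8800 ⇒ V=3.8800 continue  boundary S*=-
step 0: (k=0,j=0): S=147.9500, (K−S)⁺=0.0000, hold=7.6119 ⇒ V=7.6119 continue  boundary S*=-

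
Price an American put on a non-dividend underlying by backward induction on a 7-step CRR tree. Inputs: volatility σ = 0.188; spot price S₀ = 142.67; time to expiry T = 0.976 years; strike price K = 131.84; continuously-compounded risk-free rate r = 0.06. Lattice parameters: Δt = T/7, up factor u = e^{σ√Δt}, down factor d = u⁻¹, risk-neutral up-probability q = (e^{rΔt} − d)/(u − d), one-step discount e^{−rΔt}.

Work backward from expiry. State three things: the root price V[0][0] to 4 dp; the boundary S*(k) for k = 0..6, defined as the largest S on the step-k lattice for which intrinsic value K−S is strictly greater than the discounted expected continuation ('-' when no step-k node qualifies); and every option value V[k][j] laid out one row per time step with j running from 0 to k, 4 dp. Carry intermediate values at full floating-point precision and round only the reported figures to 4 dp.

Δt=0.13943, u=1.07272, d=0.93221, q=0.54224, disc=e^(-rΔt)=0.99167
k=7 terminal: V=max(K-S,0) → 44.5585 31.4024 16.2631 0.0000 0.0000 0.0000 0.0000 0.0000
k=6: j=0 S=93.6288 intr=38.2112 cont=37.1129 V=38.2112[EX]; j=1 S=107.7417 intr=24.0983 cont=23.0000 V=24.0983[EX]; j=2 S=123.9819 intr=7.8581 cont=7.3825 V=7.8581[EX]; j=3 S=142.6700 intr=0.0000 cont=0.0000 V=0.0000[hold]; j=4 S=164.1750 intr=0.0000 cont=0.0000 V=0.0000[hold]; j=5 S=188.9216 intr=0.0000 cont=0.0000 V=0.0000[hold]; j=6 S=217.3983 intr=0.0000 cont=0.0000 V=0.0000[hold]  S*(6)=123.9819
k=5: j=0 S=100.4376 intr=31.4024 cont=30.3040 V=31.4024[EX]; j=1 S=115.5769 intr=16.2631 cont=15.1648 V=16.2631[EX]; j=2 S=132.9981 intr=0.0000 cont=3.5671 V=3.5671[hold]; j=3 S=153.0453 intr=0.0000 cont=0.0000 V=0.0000[hold]; j=4 S=176.1142 intr=0.0000 cont=0.0000 V=0.0000[hold]; j=5 S=202.6604 intr=0.0000 cont=0.0000 V=0.0000[hold]  S*(5)=115.5769
k=4: j=0 S=107.7417 intr=24.0983 cont=23.0000 V=24.0983[EX]; j=1 S=123.9819 intr=7.8581 cont=9.3007 V=9.3007[hold]; j=2 S=142.6700 intr=0.0000 cont=1.6193 V=1.6193[hold]; j=3 S=164.1750 intr=0.0000 cont=0.0000 V=0.0000[hold]; j=4 S=188.9216 intr=0.0000 cont=0.0000 V=0.0000[hold]  S*(4)=107.7417
k=3: j=0 S=115.5769 intr=16.2631 cont=15.9405 V=16.2631[EX]; j=1 S=132.9981 intr=0.0000 cont=5.0927 V=5.0927[hold]; j=2 S=153.0453 intr=0.0000 cont=0.7351 V=0.7351[hold]; j=3 S=176.1142 intr=0.0000 cont=0.0000 V=0.0000[hold]  S*(3)=115.5769
k=2: j=0 S=123.9819 intr=7.8581 cont=10.1210 V=10.1210[hold]; j=1 S=142.6700 intr=0.0000 cont=2.7071 V=2.7071[hold]; j=2 S=164.1750 intr=0.0000 cont=0.3337 V=0.3337[hold]  S*(2)=-
k=1: j=0 S=132.9981 intr=0.0000 cont=6.0500 V=6.0500[hold]; j=1 S=153.0453 intr=0.0000 cont=1.4083 V=1.4083[hold]  S*(1)=-
k=0: j=0 S=142.6700 intr=0.0000 cont=3.5036 V=3.5036[hold]  S*(0)=-

price = 3.5036
boundary = - - - 115.5769 107.7417 115.5769 123.9819
tree:
3.5036
6.0500 1.4083
10.1210 2.7071 0.3337
16.2631 5.0927 0.7351 0.0000
24.0983 9.3007 1.6193 0.0000 0.0000
31.4024 16.2631 3.5671 0.0000 0.0000 0.0000
38.2112 24.0983 7.8581 0.0000 0.0000 0.0000 0.0000
44.5585 31.4024 16.2631 0.0000 0.0000 0.0000 0.0000 0.0000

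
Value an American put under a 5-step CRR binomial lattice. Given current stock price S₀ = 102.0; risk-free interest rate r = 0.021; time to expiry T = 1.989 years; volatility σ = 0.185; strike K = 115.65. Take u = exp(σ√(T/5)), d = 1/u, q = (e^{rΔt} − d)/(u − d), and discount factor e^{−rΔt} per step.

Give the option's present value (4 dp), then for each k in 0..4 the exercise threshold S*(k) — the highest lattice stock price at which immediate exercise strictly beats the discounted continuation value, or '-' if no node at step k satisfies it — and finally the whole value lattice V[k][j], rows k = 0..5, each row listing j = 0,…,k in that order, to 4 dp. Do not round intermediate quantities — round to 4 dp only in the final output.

price = 16.9294
boundary = - - 80.7702 90.7665 102.0000
tree:
16.9294
24.9286 9.4229
34.8798 15.6543 3.5131
43.7751 24.8835 6.9294 0.2456
51.6909 34.8798 13.6500 0.5020 0.0000
58.7348 43.7751 24.8835 1.0263 0.0000 0.0000

Δt=0.39780, u=1.12376, d=0.88987, q=0.50673, disc=e^(-rΔt)=0.99168
k=5 terminal: V=max(K-S,0) → 58.7348 43.7751 24.8835 1.0263 0.0000 0.0000
k=4: j=0 S=63.9591 intr=51.6909 cont=50.7288 V=51.6909[EX]; j=1 S=80.7702 intr=34.8798 cont=33.9177 V=34.8798[EX]; j=2 S=102.0000 intr=13.6500 cont=12.6879 V=13.6500[EX]; j=3 S=128.8098 intr=0.0000 cont=0.5020 V=0.5020[hold]; j=4 S=162.6663 intr=0.0000 cont=0.0000 V=0.0000[hold]  S*(4)=102.0000
k=3: j=0 S=71.8749 intr=43.7751 cont=42.8130 V=43.7751[EX]; j=1 S=90.7665 intr=24.8835 cont=23.9214 V=24.8835[EX]; j=2 S=114.6237 intr=1.0263 cont=6.9294 V=6.9294[hold]; j=3 S=144.7516 intr=0.0000 cont=0.2456 V=0.2456[hold]  S*(3)=90.7665
k=2: j=0 S=80.7702 intr=34.8798 cont=33.9177 V=34.8798[EX]; j=1 S=102.0000 intr=13.6500 cont=15.6543 V=15.6543[hold]; j=2 S=128.8098 intr=0.0000 cont=3.5131 V=3.5131[hold]  S*(2)=80.7702
k=1: j=0 S=90.7665 intr=24.8835 cont=24.9286 V=24.9286[hold]; j=1 S=114.6237 intr=1.0263 cont=9.4229 V=9.4229[hold]  S*(1)=-
k=0: j=0 S=102.0000 intr=13.6500 cont=16.9294 V=16.9294[hold]  S*(0)=-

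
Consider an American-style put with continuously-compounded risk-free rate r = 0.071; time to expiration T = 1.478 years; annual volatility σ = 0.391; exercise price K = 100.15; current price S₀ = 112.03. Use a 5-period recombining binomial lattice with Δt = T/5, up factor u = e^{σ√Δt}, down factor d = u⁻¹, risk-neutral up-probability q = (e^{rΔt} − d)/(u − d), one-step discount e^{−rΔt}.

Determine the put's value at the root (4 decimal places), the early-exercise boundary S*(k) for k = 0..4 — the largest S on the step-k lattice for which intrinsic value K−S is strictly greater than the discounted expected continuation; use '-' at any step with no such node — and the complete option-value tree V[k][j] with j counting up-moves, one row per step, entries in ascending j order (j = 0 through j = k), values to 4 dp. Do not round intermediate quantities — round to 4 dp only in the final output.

Δt=0.29560, u=1.23687, d=0.80849, q=0.49656, disc=e^(-rΔt)=0.97923
k=5 terminal: V=max(K-S,0) → 61.4496 40.9443 9.5745 0.0000 0.0000 0.0000
k=4: j=0 S=47.8674 intr=52.2826 cont=50.2026 V=52.2826[EX]; j=1 S=73.2296 intr=26.9204 cont=24.8404 V=26.9204[EX]; j=2 S=112.0300 intr=0.0000 cont=4.7200 V=4.7200[hold]; j=3 S=171.3885 intr=0.0000 cont=0.0000 V=0.0000[hold]; j=4 S=262.1979 intr=0.0000 cont=0.0000 V=0.0000[hold]  S*(4)=73.2296
k=3: j=0 S=59.2057 intr=40.9443 cont=38.8643 V=40.9443[EX]; j=1 S=90.5755 intr=9.5745 cont=15.5663 V=15.5663[hold]; j=2 S=138.5664 intr=0.0000 cont=2.3269 V=2.3269[hold]; j=3 S=211.9852 intr=0.0000 cont=0.0000 V=0.0000[hold]  S*(3)=59.2057
k=2: j=0 S=73.2296 intr=26.9204 cont=27.7539 V=27.7539[hold]; j=1 S=112.0300 intr=0.0000 cont=8.8053 V=8.8053[hold]; j=2 S=171.3885 intr=0.0000 cont=1.1471 V=1.1471[hold]  S*(2)=-
k=1: j=0 S=90.5755 intr=9.5745 cont=17.9637 V=17.9637[hold]; j=1 S=138.5664 intr=0.0000 cont=4.8986 V=4.8986[hold]  S*(1)=-
k=0: j=0 S=112.0300 intr=0.0000 cont=11.2377 V=11.2377[hold]  S*(0)=-

price = 11.2377
boundary = - - - 59.2057 73.2296
tree:
11.2377
17.9637 4.8986
27.7539 8.8053 1.1471
40.9443 15.5663 2.3269 0.0000
52.2826 26.9204 4.7200 0.0000 0.0000
61.4496 40.9443 9.5745 0.0000 0.0000 0.0000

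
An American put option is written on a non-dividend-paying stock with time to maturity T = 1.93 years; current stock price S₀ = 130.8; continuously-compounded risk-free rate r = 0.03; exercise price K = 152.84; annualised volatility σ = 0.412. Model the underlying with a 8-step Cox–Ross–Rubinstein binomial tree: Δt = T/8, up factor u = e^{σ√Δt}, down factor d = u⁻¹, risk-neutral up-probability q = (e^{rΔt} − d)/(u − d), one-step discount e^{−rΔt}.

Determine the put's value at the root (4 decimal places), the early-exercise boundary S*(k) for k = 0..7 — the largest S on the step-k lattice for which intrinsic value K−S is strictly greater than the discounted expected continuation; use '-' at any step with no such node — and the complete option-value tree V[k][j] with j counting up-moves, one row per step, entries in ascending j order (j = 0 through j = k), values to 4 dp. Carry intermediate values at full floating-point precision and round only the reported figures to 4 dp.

Δt=0.24125, u=1.22429, d=0.81680, q=0.46741, disc=e^(-rΔt)=0.99279
k=8 terminal: V=max(K-S,0) → 126.9264 113.9984 94.6206 65.5755 22.0400 0.0000 0.0000 0.0000 0.0000
k=7: j=0 S=31.7258 intr=121.1142 cont=120.0120 V=121.1142[EX]; j=1 S=47.5535 intr=105.2865 cont=104.1843 V=105.2865[EX]; j=2 S=71.2775 intr=81.5625 cont=80.4603 V=81.5625[EX]; j=3 S=106.8372 intr=46.0028 cont=44.9006 V=46.0028[EX]; j=4 S=160.1374 intr=0.0000 cont=11.6537 V=11.6537[hold]; j=5 S=240.0286 intr=0.0000 cont=0.0000 V=0.0000[hold]; j=6 S=359.7768 intr=0.0000 cont=0.0000 V=0.0000[hold]; j=7 S=539.2664 intr=0.0000 cont=0.0000 V=0.0000[hold]  S*(7)=106.8372
k=6: j=0 S=38.8416 intr=113.9984 cont=112.8962 V=113.9984[EX]; j=1 S=58.2194 intr=94.6206 cont=93.5185 V=94.6206[EX]; j=2 S=87.2645 intr=65.5755 cont=64.4733 V=65.5755[EX]; j=3 S=130.8000 intr=22.0400 cont=29.7318 V=29.7318[hold]; j=4 S=196.0550 intr=0.0000 cont=6.1619 V=6.1619[hold]; j=5 S=293.8652 intr=0.0000 cont=0.0000 V=0.0000[hold]; j=6 S=440.4720 intr=0.0000 cont=0.0000 V=0.0000[hold]  S*(6)=87.2645
k=5: j=0 S=47.5535 intr=105.2865 cont=104.1843 V=105.2865[EX]; j=1 S=71.2775 intr=81.5625 cont=80.4603 V=81.5625[EX]; j=2 S=106.8372 intr=46.0028 cont=48.4699 V=48.4699[hold]; j=3 S=160.1374 intr=0.0000 cont=18.5801 V=18.5801[hold]; j=4 S=240.0286 intr=0.0000 cont=3.2581 V=3.2581[hold]; j=5 S=359.7768 intr=0.0000 cont=0.0000 V=0.0000[hold]  S*(5)=71.2775
k=4: j=0 S=58.2194 intr=94.6206 cont=93.5185 V=94.6206[EX]; j=1 S=87.2645 intr=65.5755 cont=65.6181 V=65.6181[hold]; j=2 S=130.8000 intr=22.0400 cont=34.2504 V=34.2504[hold]; j=3 S=196.0550 intr=0.0000 cont=11.3362 V=11.3362[hold]; j=4 S=293.8652 intr=0.0000 cont=1.7227 V=1.7227[hold]  S*(4)=58.2194
k=3: j=0 S=71.2775 intr=81.5625 cont=80.4801 V=81.5625[EX]; j=1 S=106.8372 intr=46.0028 cont=50.5892 V=50.5892[hold]; j=2 S=160.1374 intr=0.0000 cont=23.3704 V=23.3704[hold]; j=3 S=240.0286 intr=0.0000 cont=6.7935 V=6.7935[hold]  S*(3)=71.2775
k=2: j=0 S=87.2645 intr=65.5755 cont=66.6016 V=66.6016[hold]; j=1 S=130.8000 intr=22.0400 cont=37.5939 V=37.5939[hold]; j=2 S=196.0550 intr=0.0000 cont=15.5096 V=15.5096[hold]  S*(2)=-
k=1: j=0 S=106.8372 intr=46.0028 cont=52.6607 V=52.6607[hold]; j=1 S=160.1374 intr=0.0000 cont=27.0749 V=27.0749[hold]  S*(1)=-
k=0: j=0 S=130.8000 intr=22.0400 cont=40.4082 V=40.4082[hold]  S*(0)=-

price = 40.4082
boundary = - - - 71.2775 58.2194 71.2775 87.2645 106.8372
tree:
40.4082
52.6607 27.0749
66.6016 37.5939 15.5096
81.5625 50.5892 23.3704 6.7935
94.6206 65.6181 34.2504 11.3362 1.7227
105.2865 81.5625 48.4699 18.5801 3.2581 0.0000
113.9984 94.6206 65.5755 29.7318 6.1619 0.0000 0.0000
121.1142 105.2865 81.5625 46.0028 11.6537 0.0000 0.0000 0.0000
126.9264 113.9984 94.6206 65.5755 22.0400 0.0000 0.0000 0.0000 0.0000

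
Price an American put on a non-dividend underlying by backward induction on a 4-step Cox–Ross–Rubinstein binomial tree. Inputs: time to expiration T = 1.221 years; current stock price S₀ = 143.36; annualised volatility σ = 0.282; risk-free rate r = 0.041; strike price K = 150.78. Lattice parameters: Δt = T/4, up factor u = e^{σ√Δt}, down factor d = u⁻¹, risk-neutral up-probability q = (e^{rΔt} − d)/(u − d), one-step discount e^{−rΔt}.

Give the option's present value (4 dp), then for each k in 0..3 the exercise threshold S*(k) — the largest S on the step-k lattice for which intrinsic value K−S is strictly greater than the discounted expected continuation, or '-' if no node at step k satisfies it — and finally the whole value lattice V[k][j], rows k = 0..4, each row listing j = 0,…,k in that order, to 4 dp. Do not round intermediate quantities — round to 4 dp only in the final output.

Δt=0.30525, u=1.16860, d=0.85573, q=0.50138, disc=e^(-rΔt)=0.98756
k=4 terminal: V=max(K-S,0) → 73.9077 45.8019 7.4200 0.0000 0.0000
k=3: j=0 S=89.8327 intr=60.9473 cont=59.0720 V=60.9473[EX]; j=1 S=122.6771 intr=28.1029 cont=26.2276 V=28.1029[EX]; j=2 S=167.5300 intr=0.0000 cont=3.6537 V=3.6537[hold]; j=3 S=228.7819 intr=0.0000 cont=0.0000 V=0.0000[hold]  S*(3)=122.6771
k=2: j=0 S=104.9781 intr=45.8019 cont=43.9266 V=45.8019[EX]; j=1 S=143.3600 intr=7.4200 cont=15.6475 V=15.6475[hold]; j=2 S=195.7749 intr=0.0000 cont=1.7992 V=1.7992[hold]  S*(2)=104.9781
k=1: j=0 S=122.6771 intr=28.1029 cont=30.3014 V=30.3014[hold]; j=1 S=167.5300 intr=0.0000 cont=8.5960 V=8.5960[hold]  S*(1)=-
k=0: j=0 S=143.3600 intr=7.4200 cont=19.1772 V=19.1772[hold]  S*(0)=-

price = 19.1772
boundary = - - 104.9781 122.6771
tree:
19.1772
30.3014 8.5960
45.8019 15.6475 1.7992
60.9473 28.1029 3.6537 0.0000
73.9077 45.8019 7.4200 0.0000 0.0000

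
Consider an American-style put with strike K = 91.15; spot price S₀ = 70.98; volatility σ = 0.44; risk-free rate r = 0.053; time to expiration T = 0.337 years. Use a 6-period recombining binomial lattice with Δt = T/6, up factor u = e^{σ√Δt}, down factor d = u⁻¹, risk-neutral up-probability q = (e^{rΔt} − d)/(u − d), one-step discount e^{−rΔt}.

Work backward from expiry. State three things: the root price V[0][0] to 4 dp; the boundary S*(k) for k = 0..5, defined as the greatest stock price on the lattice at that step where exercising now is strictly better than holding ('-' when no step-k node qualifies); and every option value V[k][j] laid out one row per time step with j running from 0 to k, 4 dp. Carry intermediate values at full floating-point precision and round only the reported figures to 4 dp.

params: Δt=0.05617 u=1.10991 d=0.90097 q=0.48822 e^(-rΔt)=0.99703
t_6 payoffs: 53.1825 44.3779 33.5316 20.1700 3.7099 0.0000 0.0000
t_5: node(5,0) S=42.1405 payoff=49.0095 vs cont=48.7386 → 49.0095 [stop]  node(5,1) S=51.9128 payoff=39.2372 vs cont=38.9663 → 39.2372 [stop]  node(5,2) S=63.9512 payoff=27.1988 vs cont=26.9279 → 27.1988 [stop]  node(5,3) S=78.7813 payoff=12.3687 vs cont=12.0977 → 12.3687 [stop]  node(5,4) S=97.0505 payoff=0.0000 vs cont=1.8930 → 1.8930 [wait]  node(5,5) S=119.5563 payoff=0.0000 vs cont=0.0000 → 0.0000 [wait]  ⇒ S*(5)=78.7813
t_4: node(4,0) S=46.7721 payoff=44.3779 vs cont=44.1070 → 44.3779 [stop]  node(4,1) S=57.6184 payoff=33.5316 vs cont=33.2606 → 33.5316 [stop]  node(4,2) S=70.9800 payoff=20.1700 vs cont=19.8991 → 20.1700 [stop]  node(4,3) S=87.4401 payoff=3.7099 vs cont=7.2326 → 7.2326 [wait]  node(4,4) S=107.7172 payoff=0.0000 vs cont=0.9659 → 0.9659 [wait]  ⇒ S*(4)=70.9800
t_3: node(3,0) S=51.9128 payoff=39.2372 vs cont=38.9663 → 39.2372 [stop]  node(3,1) S=63.9512 payoff=27.1988 vs cont=26.9279 → 27.1988 [stop]  node(3,2) S=78.7813 payoff=12.3687 vs cont=13.8125 → 13.8125 [wait]  node(3,3) S=97.0505 payoff=0.0000 vs cont=4.1607 → 4.1607 [wait]  ⇒ S*(3)=63.9512
t_2: node(2,0) S=57.6184 payoff=33.5316 vs cont=33.2606 → 33.5316 [stop]  node(2,1) S=70.9800 payoff=20.1700 vs cont=20.6019 → 20.6019 [wait]  node(2,2) S=87.4401 payoff=3.7099 vs cont=9.0732 → 9.0732 [wait]  ⇒ S*(2)=57.6184
t_1: node(1,0) S=63.9512 payoff=27.1988 vs cont=27.1381 → 27.1988 [stop]  node(1,1) S=78.7813 payoff=12.3687 vs cont=14.9288 → 14.9288 [wait]  ⇒ S*(1)=63.9512
t_0: node(0,0) S=70.9800 payoff=20.1700 vs cont=21.1453 → 21.1453 [wait]  ⇒ S*(0)=-

price = 21.1453
boundary = - 63.9512 57.6184 63.9512 70.9800 78.7813
tree:
21.1453
27.1988 14.9288
33.5316 20.6019 9.0732
39.2372 27.1988 13.8125 4.1607
44.3779 33.5316 20.1700 7.2326 0.9659
49.0095 39.2372 27.1988 12.3687 1.8930 0.0000
53.1825 44.3779 33.5316 20.1700 3.7099 0.0000 0.0000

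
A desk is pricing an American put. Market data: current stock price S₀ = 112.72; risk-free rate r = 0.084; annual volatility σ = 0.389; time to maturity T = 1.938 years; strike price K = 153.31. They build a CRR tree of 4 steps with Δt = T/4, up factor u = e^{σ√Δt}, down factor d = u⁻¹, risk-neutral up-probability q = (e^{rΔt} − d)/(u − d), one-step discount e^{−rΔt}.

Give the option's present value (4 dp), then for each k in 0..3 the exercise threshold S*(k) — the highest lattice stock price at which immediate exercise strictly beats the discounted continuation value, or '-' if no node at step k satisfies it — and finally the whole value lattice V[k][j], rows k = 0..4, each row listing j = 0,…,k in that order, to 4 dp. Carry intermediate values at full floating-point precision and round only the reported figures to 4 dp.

Δt=0.48450, u=1.31097, d=0.76279, q=0.50849, disc=e^(-rΔt)=0.96012
k=4 terminal: V=max(K-S,0) → 115.1481 87.7234 40.5900 0.0000 0.0000
k=3: j=0 S=50.0291 intr=103.2809 cont=97.1668 V=103.2809[EX]; j=1 S=85.9821 intr=67.3279 cont=61.2137 V=67.3279[EX]; j=2 S=147.7726 intr=5.5374 cont=19.1546 V=19.1546[hold]; j=3 S=253.9683 intr=0.0000 cont=0.0000 V=0.0000[hold]  S*(3)=85.9821
k=2: j=0 S=65.5866 intr=87.7234 cont=81.6092 V=87.7234[EX]; j=1 S=112.7200 intr=40.5900 cont=41.1240 V=41.1240[hold]; j=2 S=193.7254 intr=0.0000 cont=9.0392 V=9.0392[hold]  S*(2)=65.5866
k=1: j=0 S=85.9821 intr=67.3279 cont=61.4744 V=67.3279[EX]; j=1 S=147.7726 intr=5.5374 cont=23.8197 V=23.8197[hold]  S*(1)=85.9821
k=0: j=0 S=112.7200 intr=40.5900 cont=43.4015 V=43.4015[hold]  S*(0)=-

price = 43.4015
boundary = - 85.9821 65.5866 85.9821
tree:
43.4015
67.3279 23.8197
87.7234 41.1240 9.0392
103.2809 67.3279 19.1546 0.0000
115.1481 87.7234 40.5900 0.0000 0.0000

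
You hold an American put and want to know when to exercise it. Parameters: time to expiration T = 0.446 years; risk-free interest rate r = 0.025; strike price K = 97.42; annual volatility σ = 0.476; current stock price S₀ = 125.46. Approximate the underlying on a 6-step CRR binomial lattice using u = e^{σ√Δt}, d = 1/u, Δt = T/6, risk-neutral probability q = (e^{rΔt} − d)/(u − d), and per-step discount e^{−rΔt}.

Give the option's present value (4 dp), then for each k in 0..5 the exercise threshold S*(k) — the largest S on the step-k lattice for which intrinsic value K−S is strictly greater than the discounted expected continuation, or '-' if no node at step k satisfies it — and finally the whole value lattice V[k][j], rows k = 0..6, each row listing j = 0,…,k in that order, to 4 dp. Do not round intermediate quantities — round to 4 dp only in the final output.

price = 3.6072
boundary = - - - - 74.6550 85.0003
tree:
3.6072
5.9493 1.0301
9.6113 1.9210 0.0484
15.0961 3.5807 0.0923 0.0000
22.7650 6.6705 0.1761 0.0000 0.0000
31.8512 12.4197 0.3359 0.0000 0.0000 0.0000
39.8315 22.7650 0.6408 0.0000 0.0000 0.0000 0.0000

Δt=0.07433, u=1.13857, d=0.87829, q=0.47475, disc=e^(-rΔt)=0.99814
k=6 terminal: V=max(K-S,0) → 39.8315 22.7650 0.6408 0.0000 0.0000 0.0000 0.0000
k=5: j=0 S=65.5688 intr=31.8512 cont=31.6703 V=31.8512[EX]; j=1 S=85.0003 intr=12.4197 cont=12.2388 V=12.4197[EX]; j=2 S=110.1904 intr=0.0000 cont=0.3359 V=0.3359[hold]; j=3 S=142.8456 intr=0.0000 cont=0.0000 V=0.0000[hold]; j=4 S=185.1783 intr=0.0000 cont=0.0000 V=0.0000[hold]; j=5 S=240.0563 intr=0.0000 cont=0.0000 V=0.0000[hold]  S*(5)=85.0003
k=4: j=0 S=74.6550 intr=22.7650 cont=22.5841 V=22.7650[EX]; j=1 S=96.7792 intr=0.6408 cont=6.6705 V=6.6705[hold]; j=2 S=125.4600 intr=0.0000 cont=0.1761 V=0.1761[hold]; j=3 S=162.6404 intr=0.0000 cont=0.0000 V=0.0000[hold]; j=4 S=210.8393 intr=0.0000 cont=0.0000 V=0.0000[hold]  S*(4)=74.6550
k=3: j=0 S=85.0003 intr=12.4197 cont=15.0961 V=15.0961[hold]; j=1 S=110.1904 intr=0.0000 cont=3.5807 V=3.5807[hold]; j=2 S=142.8456 intr=0.0000 cont=0.0923 V=0.0923[hold]; j=3 S=185.1783 intr=0.0000 cont=0.0000 V=0.0000[hold]  S*(3)=-
k=2: j=0 S=96.7792 intr=0.6408 cont=9.6113 V=9.6113[hold]; j=1 S=125.4600 intr=0.0000 cont=1.9210 V=1.9210[hold]; j=2 S=162.6404 intr=0.0000 cont=0.0484 V=0.0484[hold]  S*(2)=-
k=1: j=0 S=110.1904 intr=0.0000 cont=5.9493 V=5.9493[hold]; j=1 S=142.8456 intr=0.0000 cont=1.0301 V=1.0301[hold]  S*(1)=-
k=0: j=0 S=125.4600 intr=0.0000 cont=3.6072 V=3.6072[hold]  S*(0)=-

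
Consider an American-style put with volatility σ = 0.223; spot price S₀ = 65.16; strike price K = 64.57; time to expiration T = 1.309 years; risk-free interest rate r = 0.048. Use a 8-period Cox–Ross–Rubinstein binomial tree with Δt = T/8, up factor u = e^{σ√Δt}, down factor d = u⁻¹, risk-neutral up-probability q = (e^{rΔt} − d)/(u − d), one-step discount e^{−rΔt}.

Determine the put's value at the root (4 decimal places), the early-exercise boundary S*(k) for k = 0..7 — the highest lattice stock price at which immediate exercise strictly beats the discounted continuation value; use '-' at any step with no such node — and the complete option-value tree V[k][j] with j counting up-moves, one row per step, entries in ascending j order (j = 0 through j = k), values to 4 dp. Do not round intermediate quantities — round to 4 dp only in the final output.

price = 4.6885
boundary = - - - 49.7113 45.4234 49.7113 54.4039 59.5396
tree:
4.6885
7.1315 2.5143
10.4924 4.1509 1.0484
14.8587 6.6386 1.9275 0.2564
19.1466 10.1964 3.4695 0.5396 0.0000
23.0647 14.8587 6.0661 1.1357 0.0000 0.0000
26.6448 19.1466 10.1661 2.3902 0.0000 0.0000 0.0000
29.9160 23.0647 14.8587 5.0304 0.0000 0.0000 0.0000 0.0000
32.9051 26.6448 19.1466 10.1661 0.0000 0.0000 0.0000 0.0000 0.0000

params: Δt=0.16362 u=1.09440 d=0.91374 q=0.52111 e^(-rΔt)=0.99218
t_8 payoffs: 32.9051 26.6448 19.1466 10.1661 0.0000 0.0000 0.0000 0.0000 0.0000
t_7: node(7,0) S=34.6540 payoff=29.9160 vs cont=29.4109 → 29.9160 [stop]  node(7,1) S=41.5053 payoff=23.0647 vs cont=22.5595 → 23.0647 [stop]  node(7,2) S=49.7113 payoff=14.8587 vs cont=14.3536 → 14.8587 [stop]  node(7,3) S=59.5396 payoff=5.0304 vs cont=4.8303 → 5.0304 [stop]  node(7,4) S=71.3110 payoff=0.0000 vs cont=0.0000 → 0.0000 [wait]  node(7,5) S=85.4097 payoff=0.0000 vs cont=0.0000 → 0.0000 [wait]  node(7,6) S=102.2959 payoff=0.0000 vs cont=0.0000 → 0.0000 [wait]  node(7,7) S=122.5206 payoff=0.0000 vs cont=0.0000 → 0.0000 [wait]  ⇒ S*(7)=59.5396
t_6: node(6,0) S=37.9252 payoff=26.6448 vs cont=26.1396 → 26.6448 [stop]  node(6,1) S=45.4234 payoff=19.1466 vs cont=18.6415 → 19.1466 [stop]  node(6,2) S=54.4039 payoff=10.1661 vs cont=9.6609 → 10.1661 [stop]  node(6,3) S=65.1600 payoff=0.0000 vs cont=2.3902 → 2.3902 [wait]  node(6,4) S=78.0426 payoff=0.0000 vs cont=0.0000 → 0.0000 [wait]  node(6,5) S=93.4723 payoff=0.0000 vs cont=0.0000 → 0.0000 [wait]  node(6,6) S=111.9525 payoff=0.0000 vs cont=0.0000 → 0.0000 [wait]  ⇒ S*(6)=54.4039
t_5: node(5,0) S=41.5053 payoff=23.0647 vs cont=22.5595 → 23.0647 [stop]  node(5,1) S=49.7113 payoff=14.8587 vs cont=14.3536 → 14.8587 [stop]  node(5,2) S=59.5396 payoff=5.0304 vs cont=6.0661 → 6.0661 [wait]  node(5,3) S=71.3110 payoff=0.0000 vs cont=1.1357 → 1.1357 [wait]  node(5,4) S=85.4097 payoff=0.0000 vs cont=0.0000 → 0.0000 [wait]  node(5,5) S=102.2959 payoff=0.0000 vs cont=0.0000 → 0.0000 [wait]  ⇒ S*(5)=49.7113
t_4: node(4,0) S=45.4234 payoff=19.1466 vs cont=18.6415 → 19.1466 [stop]  node(4,1) S=54.4039 payoff=10.1661 vs cont=10.1964 → 10.1964 [wait]  node(4,2) S=65.1600 payoff=0.0000 vs cont=3.4695 → 3.4695 [wait]  node(4,3) S=78.0426 payoff=0.0000 vs cont=0.5396 → 0.5396 [wait]  node(4,4) S=93.4723 payoff=0.0000 vs cont=0.0000 → 0.0000 [wait]  ⇒ S*(4)=45.4234
t_3: node(3,0) S=49.7113 payoff=14.8587 vs cont=14.3693 → 14.8587 [stop]  node(3,1) S=59.5396 payoff=5.0304 vs cont=6.6386 → 6.6386 [wait]  node(3,2) S=71.3110 payoff=0.0000 vs cont=1.9275 → 1.9275 [wait]  node(3,3) S=85.4097 payoff=0.0000 vs cont=0.2564 → 0.2564 [wait]  ⇒ S*(3)=49.7113
t_2: node(2,0) S=54.4039 payoff=10.1661 vs cont=10.4924 → 10.4924 [wait]  node(2,1) S=65.1600 payoff=0.0000 vs cont=4.1509 → 4.1509 [wait]  node(2,2) S=78.0426 payoff=0.0000 vs cont=1.0484 → 1.0484 [wait]  ⇒ S*(2)=-
t_1: node(1,0) S=59.5396 payoff=5.0304 vs cont=7.1315 → 7.1315 [wait]  node(1,1) S=71.3110 payoff=0.0000 vs cont=2.5143 → 2.5143 [wait]  ⇒ S*(1)=-
t_0: node(0,0) S=65.1600 payoff=0.0000 vs cont=4.6885 → 4.6885 [wait]  ⇒ S*(0)=-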